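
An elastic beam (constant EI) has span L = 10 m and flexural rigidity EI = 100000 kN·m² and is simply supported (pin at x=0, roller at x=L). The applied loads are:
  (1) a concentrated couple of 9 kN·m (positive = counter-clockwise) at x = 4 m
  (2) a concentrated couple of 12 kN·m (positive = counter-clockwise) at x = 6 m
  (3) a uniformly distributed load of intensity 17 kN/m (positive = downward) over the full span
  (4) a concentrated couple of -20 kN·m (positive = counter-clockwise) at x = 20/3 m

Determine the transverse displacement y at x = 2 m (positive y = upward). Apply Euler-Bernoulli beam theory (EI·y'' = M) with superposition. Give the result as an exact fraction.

y(2) = -28991/2250000 m

Load 1 — applied couple M₀=9 kN·m at a=4 m (b=L-a=6):
  y_1 = (M₀x³/(6L)+C₁x)/EI  [x≤a] with C₁=M₀(3b²-L²)/(6L)=6/5 = (9·2³/(6·10)+(6/5)·2)/100000 = 9/250000 m
Load 2 — applied couple M₀=12 kN·m at a=6 m (b=L-a=4):
  y_2 = (M₀x³/(6L)+C₁x)/EI  [x≤a] with C₁=M₀(3b²-L²)/(6L)=-52/5 = (12·2³/(6·10)+(-52/5)·2)/100000 = -3/15625 m
Load 3 — uniform load w=17 kN/m over full span:
  y_3 = -wx(L³-2Lx²+x³)/(24EI) = -17·2·(10³-2·10·2²+2³)/(24·100000) = -493/37500 m
Load 4 — applied couple M₀=-20 kN·m at a=20/3 m (b=L-a=10/3):
  y_4 = (M₀x³/(6L)+C₁x)/EI  [x≤a] with C₁=M₀(3b²-L²)/(6L)=200/9 = ((-20)·2³/(6·10)+(200/9)·2)/100000 = 47/112500 m
Superposition: y = Σ y_i = -28991/2250000 m ≈ -0.012885 m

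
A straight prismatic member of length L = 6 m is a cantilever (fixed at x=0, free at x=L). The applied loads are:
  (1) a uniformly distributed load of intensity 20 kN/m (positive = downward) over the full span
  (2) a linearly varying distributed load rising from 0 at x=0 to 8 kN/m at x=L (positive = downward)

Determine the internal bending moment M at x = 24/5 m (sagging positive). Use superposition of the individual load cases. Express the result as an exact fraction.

Load 1 — uniform load w=20 kN/m over full span:
  M_1 = -w(L-x)²/2 = -20·(6-(24/5))²/2 = -72/5 kN·m
Load 2 — triangular load w₀=8 kN/m (0→w₀ over full span):
  M_2 = w₀Lx/2 - w₀L²/3 - w₀x³/(6L) = 8·6·(24/5)/2 - 8·6²/3 - 8·(24/5)³/(6·6) = -672/125 kN·m
Superposition: M = Σ M_i = -2472/125 kN·m ≈ -19.776000 kN·m

M(24/5) = -2472/125 kN·m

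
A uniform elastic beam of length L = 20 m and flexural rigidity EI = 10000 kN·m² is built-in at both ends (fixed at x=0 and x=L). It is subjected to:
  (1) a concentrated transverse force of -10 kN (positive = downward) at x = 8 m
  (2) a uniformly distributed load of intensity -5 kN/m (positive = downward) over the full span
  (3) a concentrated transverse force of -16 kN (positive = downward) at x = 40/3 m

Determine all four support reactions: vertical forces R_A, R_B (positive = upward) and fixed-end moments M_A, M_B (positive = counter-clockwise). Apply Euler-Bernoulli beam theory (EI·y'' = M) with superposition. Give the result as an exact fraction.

R_A = -40924/675 kN, M_A = -29588/135 kN·m, R_B = -44126/675 kN, M_B = 31492/135 kN·m

Load 1 — point force P=-10 kN at a=8 m (b=L-a=12):
  R_A = Pb²(3a+b)/L³ = (-10)·12²·(3·8+12)/20³ = -162/25 kN
  M_A = Pab²/L² = (-10)·8·12²/20² = -144/5 kN·m
  R_B = Pa²(a+3b)/L³ = (-10)·8²·(8+3·12)/20³ = -88/25 kN
  M_B = -Pa²b/L² = -(-10)·8²·12/20² = 96/5 kN·m
Load 2 — uniform load w=-5 kN/m over full span:
  R_A = wL/2 = (-5)·20/2 = -50 kN
  M_A = wL²/12 = (-5)·20²/12 = -500/3 kN·m
  R_B = wL/2 = (-5)·20/2 = -50 kN
  M_B = -wL²/12 = -(-5)·20²/12 = 500/3 kN·m
Load 3 — point force P=-16 kN at a=40/3 m (b=L-a=20/3):
  R_A = Pb²(3a+b)/L³ = (-16)·(20/3)²·(3·(40/3)+(20/3))/20³ = -112/27 kN
  M_A = Pab²/L² = (-16)·(40/3)·(20/3)²/20² = -640/27 kN·m
  R_B = Pa²(a+3b)/L³ = (-16)·(40/3)²·((40/3)+3·(20/3))/20³ = -320/27 kN
  M_B = -Pa²b/L² = -(-16)·(40/3)²·(20/3)/20² = 1280/27 kN·m
Superposition: R_A = -40924/675 kN, M_A = -29588/135 kN·m, R_B = -44126/675 kN, M_B = 31492/135 kN·m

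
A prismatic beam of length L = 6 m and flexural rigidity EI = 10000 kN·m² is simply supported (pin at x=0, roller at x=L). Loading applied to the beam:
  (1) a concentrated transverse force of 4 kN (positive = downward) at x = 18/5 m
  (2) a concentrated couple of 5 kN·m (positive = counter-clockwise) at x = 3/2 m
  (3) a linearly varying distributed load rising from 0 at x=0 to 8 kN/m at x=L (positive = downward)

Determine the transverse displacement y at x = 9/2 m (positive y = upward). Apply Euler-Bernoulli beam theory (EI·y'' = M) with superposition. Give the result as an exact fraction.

Load 1 — point force P=4 kN at a=18/5 m (b=L-a=12/5):
  y_1 = -Pa(L-x)(2Lx-a²-x²)/(6LEI)  [x>a] = -4·(18/5)·(6-(9/2))·(2·6·(9/2)-(18/5)²-(9/2)²)/(6·6·10000) = -6237/5000000 m
Load 2 — applied couple M₀=5 kN·m at a=3/2 m (b=L-a=9/2):
  y_2 = (M₀x³/(6L)-M₀(x-a)²/2+C₁x)/EI  [x>a] with C₁=M₀(3b²-L²)/(6L)=55/16 = (5·(9/2)³/(6·6)-5·((9/2)-(3/2))²/2+(55/16)·(9/2))/10000 = 9/16000 m
Load 3 — triangular load w₀=8 kN/m (0→w₀ over full span):
  y_3 = -w₀x(7L⁴-10L²x²+3x⁴)/(360LEI) = -8·(9/2)·(7·6⁴-10·6²·(9/2)²+3·(9/2)⁴)/(360·6·10000) = -3213/640000 m
Superposition: y = Σ y_i = -456417/80000000 m ≈ -0.005705 m

y(9/2) = -456417/80000000 m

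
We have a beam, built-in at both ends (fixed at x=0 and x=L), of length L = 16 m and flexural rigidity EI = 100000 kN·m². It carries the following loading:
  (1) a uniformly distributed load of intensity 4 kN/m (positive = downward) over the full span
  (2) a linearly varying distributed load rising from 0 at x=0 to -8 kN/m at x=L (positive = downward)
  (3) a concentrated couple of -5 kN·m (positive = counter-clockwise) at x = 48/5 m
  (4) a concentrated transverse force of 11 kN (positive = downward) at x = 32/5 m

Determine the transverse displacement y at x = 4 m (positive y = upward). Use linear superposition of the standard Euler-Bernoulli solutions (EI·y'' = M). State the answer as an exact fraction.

Load 1 — uniform load w=4 kN/m over full span:
  y_1 = -wx²(L-x)²/(24EI) = -4·4²·(16-4)²/(24·100000) = -12/3125 m
Load 2 — triangular load w₀=-8 kN/m (0→w₀ over full span):
  y_2 = -w₀x²(L-x)²(x+2L)/(120LEI) = -(-8)·4²·(16-4)²·(4+2·16)/(120·16·100000) = 54/15625 m
Load 3 — applied couple M₀=-5 kN·m at a=48/5 m (b=L-a=32/5):
  y_3 = (R_Ax³/6 - M_Ax²/2)/EI  [x≤a] with R_A=-9/20, M_A=-8/5 = ((-9/20)·4³/6 - (-8/5)·4²/2)/100000 = 1/12500 m
Load 4 — point force P=11 kN at a=32/5 m (b=L-a=48/5):
  y_4 = -Pb²x²(3aL-(3a+b)x)/(6L³EI)  [x≤a] = -11·(48/5)²·4²·(3·(32/5)·16-(3·(32/5)+(48/5))·4)/(6·16³·100000) = -99/78125 m
Superposition: y = Σ y_i = -491/312500 m ≈ -0.001571 m

y(4) = -491/312500 m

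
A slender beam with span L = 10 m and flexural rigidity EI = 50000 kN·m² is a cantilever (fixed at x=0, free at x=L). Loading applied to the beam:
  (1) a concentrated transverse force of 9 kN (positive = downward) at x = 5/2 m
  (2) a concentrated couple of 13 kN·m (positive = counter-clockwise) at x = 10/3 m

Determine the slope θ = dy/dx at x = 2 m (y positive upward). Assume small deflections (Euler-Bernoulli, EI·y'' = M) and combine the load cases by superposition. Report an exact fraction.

θ(2) = -1/50000 rad

Load 1 — point force P=9 kN at a=5/2 m (b=L-a=15/2):
  θ_1 = -Px(2a-x)/(2EI)  [x≤a] = -9·2·(2·(5/2)-2)/(2·50000) = -27/50000 rad
Load 2 — applied couple M₀=13 kN·m at a=10/3 m (b=L-a=20/3):
  θ_2 = M₀x/EI  [x≤a] = 13·2/50000 = 13/25000 rad
Superposition: θ = Σ θ_i = -1/50000 rad ≈ -0.000020 rad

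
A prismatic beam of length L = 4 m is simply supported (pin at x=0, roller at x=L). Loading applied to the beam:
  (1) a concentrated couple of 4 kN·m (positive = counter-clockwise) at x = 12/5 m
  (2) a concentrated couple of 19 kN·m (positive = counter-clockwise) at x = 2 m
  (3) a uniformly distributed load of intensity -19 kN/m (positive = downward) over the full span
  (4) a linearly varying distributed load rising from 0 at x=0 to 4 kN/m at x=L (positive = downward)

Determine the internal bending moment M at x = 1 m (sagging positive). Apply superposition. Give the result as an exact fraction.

Load 1 — applied couple M₀=4 kN·m at a=12/5 m (b=L-a=8/5):
  M_1 = M₀x/L  [x≤a] = 4·1/4 = 1 kN·m
Load 2 — applied couple M₀=19 kN·m at a=2 m (b=L-a=2):
  M_2 = M₀x/L  [x≤a] = 19·1/4 = 19/4 kN·m
Load 3 — uniform load w=-19 kN/m over full span:
  M_3 = wx(L-x)/2 = (-19)·1·(4-1)/2 = -57/2 kN·m
Load 4 — triangular load w₀=4 kN/m (0→w₀ over full span):
  M_4 = w₀Lx/6 - w₀x³/(6L) = 4·4·1/6 - 4·1³/(6·4) = 5/2 kN·m
Superposition: M = Σ M_i = -81/4 kN·m ≈ -20.250000 kN·m

M(1) = -81/4 kN·m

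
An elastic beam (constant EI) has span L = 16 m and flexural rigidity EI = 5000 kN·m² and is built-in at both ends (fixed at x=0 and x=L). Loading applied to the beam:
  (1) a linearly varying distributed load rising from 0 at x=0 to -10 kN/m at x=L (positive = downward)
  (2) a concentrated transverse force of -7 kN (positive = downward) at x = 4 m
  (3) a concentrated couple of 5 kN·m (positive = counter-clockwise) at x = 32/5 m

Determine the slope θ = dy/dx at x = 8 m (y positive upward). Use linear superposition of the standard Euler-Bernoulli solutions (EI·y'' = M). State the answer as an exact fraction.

Load 1 — triangular load w₀=-10 kN/m (0→w₀ over full span):
  θ_1 = -w₀(2x(L-x)(L-2x)(x+2L)+x²(L-x)²)/(120LEI) = -(-10)·(2·8·(16-8)·(16-2·8)·(8+2·16)+8²·(16-8)²)/(120·16·5000) = 8/1875 rad
Load 2 — point force P=-7 kN at a=4 m (b=L-a=12):
  θ_2 = Pa²(L-x)(2bL-(3b+a)(L-x))/(2L³EI)  [x>a] = (-7)·4²·(16-8)·(2·12·16-(3·12+4)·(16-8))/(2·16³·5000) = -7/5000 rad
Load 3 — applied couple M₀=5 kN·m at a=32/5 m (b=L-a=48/5):
  θ_3 = (R_Ax²/2 - M_Ax - M₀(x-a))/EI  [x>a] with R_A=9/20, M_A=3/5 = ((9/20)·8²/2 - (3/5)·8 - 5·(8-(32/5)))/5000 = 1/3125 rad
Superposition: θ = Σ θ_i = 239/75000 rad ≈ 0.003187 rad

θ(8) = 239/75000 rad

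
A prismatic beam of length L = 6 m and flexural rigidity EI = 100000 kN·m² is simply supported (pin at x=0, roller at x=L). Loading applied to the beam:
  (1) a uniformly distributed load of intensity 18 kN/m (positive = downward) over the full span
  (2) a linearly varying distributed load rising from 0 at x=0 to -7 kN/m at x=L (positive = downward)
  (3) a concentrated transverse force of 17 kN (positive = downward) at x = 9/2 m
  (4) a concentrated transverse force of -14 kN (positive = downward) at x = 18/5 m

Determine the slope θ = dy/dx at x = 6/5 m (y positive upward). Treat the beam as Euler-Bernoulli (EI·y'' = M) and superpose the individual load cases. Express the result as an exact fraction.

θ(6/5) = -2009949/2000000000 rad

Load 1 — uniform load w=18 kN/m over full span:
  θ_1 = -w(L³-6Lx²+4x³)/(24EI) = -18·(6³-6·6·(6/5)²+4·(6/5)³)/(24·100000) = -8019/6250000 rad
Load 2 — triangular load w₀=-7 kN/m (0→w₀ over full span):
  θ_2 = -w₀(7L⁴-30L²x²+15x⁴)/(360LEI) = -(-7)·(7·6⁴-30·6²·(6/5)²+15·(6/5)⁴)/(360·6·100000) = 1911/7812500 rad
Load 3 — point force P=17 kN at a=9/2 m (b=L-a=3/2):
  θ_3 = -Pb(L²-b²-3x²)/(6LEI)  [x≤a] = -17·(3/2)·(6²-(3/2)²-3·(6/5)²)/(6·6·100000) = -16677/80000000 rad
Load 4 — point force P=-14 kN at a=18/5 m (b=L-a=12/5):
  θ_4 = -Pb(L²-b²-3x²)/(6LEI)  [x≤a] = -(-14)·(12/5)·(6²-(12/5)²-3·(6/5)²)/(6·6·100000) = 189/781250 rad
Superposition: θ = Σ θ_i = -2009949/2000000000 rad ≈ -0.001005 rad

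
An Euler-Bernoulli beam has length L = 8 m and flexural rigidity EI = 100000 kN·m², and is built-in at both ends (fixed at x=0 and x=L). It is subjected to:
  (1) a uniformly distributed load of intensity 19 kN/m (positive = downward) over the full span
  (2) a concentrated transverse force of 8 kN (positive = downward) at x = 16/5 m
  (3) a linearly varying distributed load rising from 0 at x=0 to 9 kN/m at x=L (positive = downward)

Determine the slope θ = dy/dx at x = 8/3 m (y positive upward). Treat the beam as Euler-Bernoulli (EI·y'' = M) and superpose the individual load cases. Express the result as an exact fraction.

θ(8/3) = -25744/31640625 rad

Load 1 — uniform load w=19 kN/m over full span:
  θ_1 = -wx(L-x)(L-2x)/(12EI) = -19·(8/3)·(8-(8/3))·(8-2·(8/3))/(12·100000) = -152/253125 rad
Load 2 — point force P=8 kN at a=16/5 m (b=L-a=24/5):
  θ_2 = -Pb²x(2aL-(3a+b)x)/(2L³EI)  [x≤a] = -8·(24/5)²·(8/3)·(2·(16/5)·8-(3·(16/5)+(24/5))·(8/3))/(2·8³·100000) = -24/390625 rad
Load 3 — triangular load w₀=9 kN/m (0→w₀ over full span):
  θ_3 = -w₀(2x(L-x)(L-2x)(x+2L)+x²(L-x)²)/(120LEI) = -9·(2·(8/3)·(8-(8/3))·(8-2·(8/3))·((8/3)+2·8)+(8/3)²·(8-(8/3))²)/(120·8·100000) = -64/421875 rad
Superposition: θ = Σ θ_i = -25744/31640625 rad ≈ -0.000814 rad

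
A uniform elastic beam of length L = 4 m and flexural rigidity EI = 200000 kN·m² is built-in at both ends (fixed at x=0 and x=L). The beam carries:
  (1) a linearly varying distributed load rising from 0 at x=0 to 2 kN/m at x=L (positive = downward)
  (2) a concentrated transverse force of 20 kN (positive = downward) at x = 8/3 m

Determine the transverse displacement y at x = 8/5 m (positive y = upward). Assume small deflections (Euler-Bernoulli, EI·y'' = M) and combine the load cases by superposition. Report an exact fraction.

y(8/5) = -91664/3955078125 m

Load 1 — triangular load w₀=2 kN/m (0→w₀ over full span):
  y_1 = -w₀x²(L-x)²(x+2L)/(120LEI) = -2·(8/5)²·(4-(8/5))²·((8/5)+2·4)/(120·4·200000) = -144/48828125 m
Load 2 — point force P=20 kN at a=8/3 m (b=L-a=4/3):
  y_2 = -Pb²x²(3aL-(3a+b)x)/(6L³EI)  [x≤a] = -20·(4/3)²·(8/5)²·(3·(8/3)·4-(3·(8/3)+(4/3))·(8/5))/(6·4³·200000) = -128/6328125 m
Superposition: y = Σ y_i = -91664/3955078125 m ≈ -0.000023 m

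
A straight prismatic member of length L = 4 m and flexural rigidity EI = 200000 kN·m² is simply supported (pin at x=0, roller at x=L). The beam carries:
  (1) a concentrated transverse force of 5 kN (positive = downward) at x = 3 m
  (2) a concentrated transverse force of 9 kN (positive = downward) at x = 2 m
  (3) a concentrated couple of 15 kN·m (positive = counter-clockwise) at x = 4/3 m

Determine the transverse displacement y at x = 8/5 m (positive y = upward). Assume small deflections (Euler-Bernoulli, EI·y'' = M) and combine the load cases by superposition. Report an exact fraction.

Load 1 — point force P=5 kN at a=3 m (b=L-a=1):
  y_1 = -Pbx(L²-b²-x²)/(6LEI)  [x≤a] = -5·1·(8/5)·(4²-1²-(8/5)²)/(6·4·200000) = -311/15000000 m
Load 2 — point force P=9 kN at a=2 m (b=L-a=2):
  y_2 = -Pbx(L²-b²-x²)/(6LEI)  [x≤a] = -9·2·(8/5)·(4²-2²-(8/5)²)/(6·4·200000) = -177/3125000 m
Load 3 — applied couple M₀=15 kN·m at a=4/3 m (b=L-a=8/3):
  y_3 = (M₀x³/(6L)-M₀(x-a)²/2+C₁x)/EI  [x>a] with C₁=M₀(3b²-L²)/(6L)=10/3 = (15·(8/5)³/(6·4)-15·((8/5)-(4/3))²/2+(10/3)·(8/5))/200000 = 23/625000 m
Superposition: y = Σ y_i = -3043/75000000 m ≈ -0.000041 m

y(8/5) = -3043/75000000 m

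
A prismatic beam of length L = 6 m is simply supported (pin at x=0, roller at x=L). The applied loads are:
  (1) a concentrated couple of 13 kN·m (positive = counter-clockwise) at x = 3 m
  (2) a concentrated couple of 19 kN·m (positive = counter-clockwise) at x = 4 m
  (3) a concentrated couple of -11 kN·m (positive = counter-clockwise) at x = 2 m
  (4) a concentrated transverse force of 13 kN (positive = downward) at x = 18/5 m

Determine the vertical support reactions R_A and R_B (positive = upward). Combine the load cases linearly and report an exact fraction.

R_A = 87/10 kN, R_B = 43/10 kN

Load 1 — applied couple M₀=13 kN·m at a=3 m (b=L-a=3):
  R_A = M₀/L = 13/6 kN
  R_B = -M₀/L = -13/6 kN
Load 2 — applied couple M₀=19 kN·m at a=4 m (b=L-a=2):
  R_A = M₀/L = 19/6 kN
  R_B = -M₀/L = -19/6 kN
Load 3 — applied couple M₀=-11 kN·m at a=2 m (b=L-a=4):
  R_A = M₀/L = (-11)/6 = -11/6 kN
  R_B = -M₀/L = -(-11)/6 = 11/6 kN
Load 4 — point force P=13 kN at a=18/5 m (b=L-a=12/5):
  R_A = Pb/L = 13·(12/5)/6 = 26/5 kN
  R_B = Pa/L = 13·(18/5)/6 = 39/5 kN
Superposition: R_A = 87/10 kN, R_B = 43/10 kN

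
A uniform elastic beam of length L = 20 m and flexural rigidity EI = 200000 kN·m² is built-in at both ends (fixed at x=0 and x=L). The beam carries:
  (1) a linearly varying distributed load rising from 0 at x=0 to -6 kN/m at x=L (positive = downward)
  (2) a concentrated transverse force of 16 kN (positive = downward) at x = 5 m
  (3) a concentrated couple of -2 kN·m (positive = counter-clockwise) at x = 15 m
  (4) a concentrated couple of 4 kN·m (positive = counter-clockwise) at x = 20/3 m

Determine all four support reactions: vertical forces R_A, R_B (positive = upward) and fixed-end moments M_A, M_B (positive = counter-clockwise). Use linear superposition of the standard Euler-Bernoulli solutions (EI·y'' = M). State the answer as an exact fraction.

R_A = -1043/240 kN, M_A = -285/8 kN·m, R_B = -9517/240 kN, M_B = 2561/24 kN·m

Load 1 — triangular load w₀=-6 kN/m (0→w₀ over full span):
  R_A = 3w₀L/20 = 3·(-6)·20/20 = -18 kN
  M_A = w₀L²/30 = (-6)·20²/30 = -80 kN·m
  R_B = 7w₀L/20 = 7·(-6)·20/20 = -42 kN
  M_B = -w₀L²/20 = -(-6)·20²/20 = 120 kN·m
Load 2 — point force P=16 kN at a=5 m (b=L-a=15):
  R_A = Pb²(3a+b)/L³ = 16·15²·(3·5+15)/20³ = 27/2 kN
  M_A = Pab²/L² = 16·5·15²/20² = 45 kN·m
  R_B = Pa²(a+3b)/L³ = 16·5²·(5+3·15)/20³ = 5/2 kN
  M_B = -Pa²b/L² = -16·5²·15/20² = -15 kN·m
Load 3 — applied couple M₀=-2 kN·m at a=15 m (b=L-a=5):
  R_A = 6M₀ab/L³ = 6·(-2)·15·5/20³ = -9/80 kN
  M_A = M₀b(2a-b)/L² = (-2)·5·(2·15-5)/20² = -5/8 kN·m
  R_B = -6M₀ab/L³ = -6·(-2)·15·5/20³ = 9/80 kN
  M_B = M₀a(2b-a)/L² = (-2)·15·(2·5-15)/20² = 3/8 kN·m
Load 4 — applied couple M₀=4 kN·m at a=20/3 m (b=L-a=40/3):
  R_A = 6M₀ab/L³ = 6·4·(20/3)·(40/3)/20³ = 4/15 kN
  M_A = M₀b(2a-b)/L² = 4·(40/3)·(2·(20/3)-(40/3))/20² = 0 kN·m
  R_B = -6M₀ab/L³ = -6·4·(20/3)·(40/3)/20³ = -4/15 kN
  M_B = M₀a(2b-a)/L² = 4·(20/3)·(2·(40/3)-(20/3))/20² = 4/3 kN·m
Superposition: R_A = -1043/240 kN, M_A = -285/8 kN·m, R_B = -9517/240 kN, M_B = 2561/24 kN·m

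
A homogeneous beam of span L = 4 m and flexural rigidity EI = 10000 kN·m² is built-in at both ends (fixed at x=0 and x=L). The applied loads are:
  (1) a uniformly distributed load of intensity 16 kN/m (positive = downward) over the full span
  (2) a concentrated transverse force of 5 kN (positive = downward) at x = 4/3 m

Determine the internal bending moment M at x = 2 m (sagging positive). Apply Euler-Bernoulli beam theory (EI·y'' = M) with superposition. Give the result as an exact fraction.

Load 1 — uniform load w=16 kN/m over full span:
  M_1 = wLx/2 - wL²/12 - wx²/2 = 16·4·2/2 - 16·4²/12 - 16·2²/2 = 32/3 kN·m
Load 2 — point force P=5 kN at a=4/3 m (b=L-a=8/3):
  M_2 = Pa²(a+3b)(L-x)/L³ - Pa²b/L²  [x>a] = 5·(4/3)²·((4/3)+3·(8/3))·(4-2)/4³ - 5·(4/3)²·(8/3)/4² = 10/9 kN·m
Superposition: M = Σ M_i = 106/9 kN·m ≈ 11.777778 kN·m

M(2) = 106/9 kN·m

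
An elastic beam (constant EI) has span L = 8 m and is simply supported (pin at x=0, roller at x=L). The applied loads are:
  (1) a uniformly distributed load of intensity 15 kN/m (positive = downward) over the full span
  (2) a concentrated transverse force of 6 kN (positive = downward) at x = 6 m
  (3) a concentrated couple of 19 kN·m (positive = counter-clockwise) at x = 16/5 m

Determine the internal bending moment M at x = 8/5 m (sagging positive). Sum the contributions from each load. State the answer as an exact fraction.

M(8/5) = 83 kN·m

Load 1 — uniform load w=15 kN/m over full span:
  M_1 = wx(L-x)/2 = 15·(8/5)·(8-(8/5))/2 = 384/5 kN·m
Load 2 — point force P=6 kN at a=6 m (b=L-a=2):
  M_2 = Pbx/L  [x≤a] = 6·2·(8/5)/8 = 12/5 kN·m
Load 3 — applied couple M₀=19 kN·m at a=16/5 m (b=L-a=24/5):
  M_3 = M₀x/L  [x≤a] = 19·(8/5)/8 = 19/5 kN·m
Superposition: M = Σ M_i = 83 kN·m ≈ 83.000000 kN·m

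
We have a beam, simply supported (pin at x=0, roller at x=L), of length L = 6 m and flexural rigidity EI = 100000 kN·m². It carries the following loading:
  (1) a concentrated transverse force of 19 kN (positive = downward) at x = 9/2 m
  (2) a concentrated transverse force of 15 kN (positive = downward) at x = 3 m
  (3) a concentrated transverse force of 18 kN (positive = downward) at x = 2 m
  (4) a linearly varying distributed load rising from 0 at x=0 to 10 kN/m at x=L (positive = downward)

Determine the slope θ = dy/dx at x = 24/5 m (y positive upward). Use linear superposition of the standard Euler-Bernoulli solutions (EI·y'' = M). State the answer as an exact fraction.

Load 1 — point force P=19 kN at a=9/2 m (b=L-a=3/2):
  θ_1 = -Pa(2L²-6Lx+3x²+a²)/(6LEI)  [x>a] = -19·(9/2)·(2·6²-6·6·(24/5)+3·(24/5)²+(9/2)²)/(6·6·100000) = 21717/80000000 rad
Load 2 — point force P=15 kN at a=3 m (b=L-a=3):
  θ_2 = -Pa(2L²-6Lx+3x²+a²)/(6LEI)  [x>a] = -15·3·(2·6²-6·6·(24/5)+3·(24/5)²+3²)/(6·6·100000) = 567/2000000 rad
Load 3 — point force P=18 kN at a=2 m (b=L-a=4):
  θ_3 = -Pa(2L²-6Lx+3x²+a²)/(6LEI)  [x>a] = -18·2·(2·6²-6·6·(24/5)+3·(24/5)²+2²)/(6·6·100000) = 173/625000 rad
Load 4 — triangular load w₀=10 kN/m (0→w₀ over full span):
  θ_4 = -w₀(7L⁴-30L²x²+15x⁴)/(360LEI) = -10·(7·6⁴-30·6²·(24/5)²+15·(24/5)⁴)/(360·6·100000) = 2271/6250000 rad
Superposition: θ = Σ θ_i = 478049/400000000 rad ≈ 0.001195 rad

θ(24/5) = 478049/400000000 rad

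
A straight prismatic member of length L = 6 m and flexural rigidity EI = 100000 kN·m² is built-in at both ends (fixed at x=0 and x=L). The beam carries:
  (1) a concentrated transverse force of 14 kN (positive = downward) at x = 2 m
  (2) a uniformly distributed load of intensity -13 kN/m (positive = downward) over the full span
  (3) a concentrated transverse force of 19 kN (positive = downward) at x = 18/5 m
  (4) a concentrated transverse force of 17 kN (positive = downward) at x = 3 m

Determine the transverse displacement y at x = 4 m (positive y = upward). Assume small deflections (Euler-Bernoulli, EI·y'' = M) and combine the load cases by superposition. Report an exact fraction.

y(4) = -71299/2025000000 m

Load 1 — point force P=14 kN at a=2 m (b=L-a=4):
  y_1 = -Pa²(L-x)²(3bL-(3b+a)(L-x))/(6L³EI)  [x>a] = -14·2²·(6-4)²·(3·4·6-(3·4+2)·(6-4))/(6·6³·100000) = -77/1012500 m
Load 2 — uniform load w=-13 kN/m over full span:
  y_2 = -wx²(L-x)²/(24EI) = -(-13)·4²·(6-4)²/(24·100000) = 13/37500 m
Load 3 — point force P=19 kN at a=18/5 m (b=L-a=12/5):
  y_3 = -Pa²(L-x)²(3bL-(3b+a)(L-x))/(6L³EI)  [x>a] = -19·(18/5)²·(6-4)²·(3·(12/5)·6-(3·(12/5)+(18/5))·(6-4))/(6·6³·100000) = -513/3125000 m
Load 4 — point force P=17 kN at a=3 m (b=L-a=3):
  y_4 = -Pa²(L-x)²(3bL-(3b+a)(L-x))/(6L³EI)  [x>a] = -17·3²·(6-4)²·(3·3·6-(3·3+3)·(6-4))/(6·6³·100000) = -17/120000 m
Superposition: y = Σ y_i = -71299/2025000000 m ≈ -0.000035 m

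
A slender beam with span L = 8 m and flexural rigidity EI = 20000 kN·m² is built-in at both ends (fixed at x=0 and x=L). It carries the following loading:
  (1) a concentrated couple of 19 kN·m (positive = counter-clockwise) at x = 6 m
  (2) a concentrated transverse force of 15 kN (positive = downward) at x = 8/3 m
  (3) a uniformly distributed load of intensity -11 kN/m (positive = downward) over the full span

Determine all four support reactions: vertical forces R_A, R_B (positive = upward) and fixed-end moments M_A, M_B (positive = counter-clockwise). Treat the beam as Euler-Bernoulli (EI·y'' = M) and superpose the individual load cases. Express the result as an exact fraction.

Load 1 — applied couple M₀=19 kN·m at a=6 m (b=L-a=2):
  R_A = 6M₀ab/L³ = 6·19·6·2/8³ = 171/64 kN
  M_A = M₀b(2a-b)/L² = 19·2·(2·6-2)/8² = 95/16 kN·m
  R_B = -6M₀ab/L³ = -6·19·6·2/8³ = -171/64 kN
  M_B = M₀a(2b-a)/L² = 19·6·(2·2-6)/8² = -57/16 kN·m
Load 2 — point force P=15 kN at a=8/3 m (b=L-a=16/3):
  R_A = Pb²(3a+b)/L³ = 15·(16/3)²·(3·(8/3)+(16/3))/8³ = 100/9 kN
  M_A = Pab²/L² = 15·(8/3)·(16/3)²/8² = 160/9 kN·m
  R_B = Pa²(a+3b)/L³ = 15·(8/3)²·((8/3)+3·(16/3))/8³ = 35/9 kN
  M_B = -Pa²b/L² = -15·(8/3)²·(16/3)/8² = -80/9 kN·m
Load 3 — uniform load w=-11 kN/m over full span:
  R_A = wL/2 = (-11)·8/2 = -44 kN
  M_A = wL²/12 = (-11)·8²/12 = -176/3 kN·m
  R_B = wL/2 = (-11)·8/2 = -44 kN
  M_B = -wL²/12 = -(-11)·8²/12 = 176/3 kN·m
Superposition: R_A = -17405/576 kN, M_A = -5033/144 kN·m, R_B = -24643/576 kN, M_B = 6655/144 kN·m

R_A = -17405/576 kN, M_A = -5033/144 kN·m, R_B = -24643/576 kN, M_B = 6655/144 kN·m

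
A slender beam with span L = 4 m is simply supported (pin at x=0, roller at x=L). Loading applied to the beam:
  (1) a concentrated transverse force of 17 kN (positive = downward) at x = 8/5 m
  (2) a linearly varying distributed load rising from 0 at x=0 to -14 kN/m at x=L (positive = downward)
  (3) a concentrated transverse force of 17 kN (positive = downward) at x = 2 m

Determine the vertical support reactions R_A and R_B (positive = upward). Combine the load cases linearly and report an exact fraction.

R_A = 281/30 kN, R_B = -101/30 kN

Load 1 — point force P=17 kN at a=8/5 m (b=L-a=12/5):
  R_A = Pb/L = 17·(12/5)/4 = 51/5 kN
  R_B = Pa/L = 17·(8/5)/4 = 34/5 kN
Load 2 — triangular load w₀=-14 kN/m (0→w₀ over full span):
  R_A = w₀L/6 = (-14)·4/6 = -28/3 kN
  R_B = w₀L/3 = (-14)·4/3 = -56/3 kN
Load 3 — point force P=17 kN at a=2 m (b=L-a=2):
  R_A = Pb/L = 17·2/4 = 17/2 kN
  R_B = Pa/L = 17·2/4 = 17/2 kN
Superposition: R_A = 281/30 kN, R_B = -101/30 kN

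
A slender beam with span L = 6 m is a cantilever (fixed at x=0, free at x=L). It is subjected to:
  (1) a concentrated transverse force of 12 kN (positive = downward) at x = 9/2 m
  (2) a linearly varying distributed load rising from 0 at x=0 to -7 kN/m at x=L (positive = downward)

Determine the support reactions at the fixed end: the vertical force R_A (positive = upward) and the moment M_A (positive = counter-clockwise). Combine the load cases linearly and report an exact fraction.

Load 1 — point force P=12 kN at a=9/2 m (b=L-a=3/2):
  R_A = P = 12 kN
  M_A = Pa = 12·(9/2) = 54 kN·m
Load 2 — triangular load w₀=-7 kN/m (0→w₀ over full span):
  R_A = w₀L/2 = (-7)·6/2 = -21 kN
  M_A = w₀L²/3 = (-7)·6²/3 = -84 kN·m
Superposition: R_A = -9 kN, M_A = -30 kN·m

R_A = -9 kN, M_A = -30 kN·m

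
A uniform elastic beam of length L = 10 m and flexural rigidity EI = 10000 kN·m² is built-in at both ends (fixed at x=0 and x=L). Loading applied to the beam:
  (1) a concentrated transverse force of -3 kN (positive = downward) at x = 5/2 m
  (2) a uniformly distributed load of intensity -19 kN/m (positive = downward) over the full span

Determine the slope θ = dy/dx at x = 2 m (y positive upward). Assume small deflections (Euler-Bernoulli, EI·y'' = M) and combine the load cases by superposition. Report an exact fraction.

θ(2) = 1243/80000 rad

Load 1 — point force P=-3 kN at a=5/2 m (b=L-a=15/2):
  θ_1 = -Pb²x(2aL-(3a+b)x)/(2L³EI)  [x≤a] = -(-3)·(15/2)²·2·(2·(5/2)·10-(3·(5/2)+(15/2))·2)/(2·10³·10000) = 27/80000 rad
Load 2 — uniform load w=-19 kN/m over full span:
  θ_2 = -wx(L-x)(L-2x)/(12EI) = -(-19)·2·(10-2)·(10-2·2)/(12·10000) = 19/1250 rad
Superposition: θ = Σ θ_i = 1243/80000 rad ≈ 0.015537 rad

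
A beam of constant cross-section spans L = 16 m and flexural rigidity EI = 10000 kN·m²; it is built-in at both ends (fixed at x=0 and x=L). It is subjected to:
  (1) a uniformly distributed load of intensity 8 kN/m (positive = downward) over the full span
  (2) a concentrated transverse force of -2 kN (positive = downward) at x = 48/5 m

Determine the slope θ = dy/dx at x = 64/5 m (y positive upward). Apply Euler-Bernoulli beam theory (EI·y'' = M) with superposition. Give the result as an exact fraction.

Load 1 — uniform load w=8 kN/m over full span:
  θ_1 = -wx(L-x)(L-2x)/(12EI) = -8·(64/5)·(16-(64/5))·(16-2·(64/5))/(12·10000) = 2048/78125 rad
Load 2 — point force P=-2 kN at a=48/5 m (b=L-a=32/5):
  θ_2 = Pa²(L-x)(2bL-(3b+a)(L-x))/(2L³EI)  [x>a] = (-2)·(48/5)²·(16-(64/5))·(2·(32/5)·16-(3·(32/5)+(48/5))·(16-(64/5)))/(2·16³·10000) = -1584/1953125 rad
Superposition: θ = Σ θ_i = 49616/1953125 rad ≈ 0.025403 rad

θ(64/5) = 49616/1953125 rad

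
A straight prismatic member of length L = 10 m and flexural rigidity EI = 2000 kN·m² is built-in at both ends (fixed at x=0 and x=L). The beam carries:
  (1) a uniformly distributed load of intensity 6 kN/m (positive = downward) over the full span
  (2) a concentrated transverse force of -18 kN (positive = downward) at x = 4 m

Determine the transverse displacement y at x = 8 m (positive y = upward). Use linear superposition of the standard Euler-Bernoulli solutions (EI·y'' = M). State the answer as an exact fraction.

y(8) = -296/15625 m

Load 1 — uniform load w=6 kN/m over full span:
  y_1 = -wx²(L-x)²/(24EI) = -6·8²·(10-8)²/(24·2000) = -4/125 m
Load 2 — point force P=-18 kN at a=4 m (b=L-a=6):
  y_2 = -Pa²(L-x)²(3bL-(3b+a)(L-x))/(6L³EI)  [x>a] = -(-18)·4²·(10-8)²·(3·6·10-(3·6+4)·(10-8))/(6·10³·2000) = 204/15625 m
Superposition: y = Σ y_i = -296/15625 m ≈ -0.018944 m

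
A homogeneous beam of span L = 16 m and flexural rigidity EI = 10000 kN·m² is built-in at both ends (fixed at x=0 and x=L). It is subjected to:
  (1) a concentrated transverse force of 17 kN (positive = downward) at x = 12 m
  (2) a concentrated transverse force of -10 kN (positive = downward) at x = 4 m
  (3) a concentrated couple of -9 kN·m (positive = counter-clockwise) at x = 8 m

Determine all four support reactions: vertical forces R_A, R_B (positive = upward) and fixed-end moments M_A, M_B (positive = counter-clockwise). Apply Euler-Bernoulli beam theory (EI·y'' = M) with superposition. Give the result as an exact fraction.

R_A = -53/8 kN, M_A = -12 kN·m, R_B = 109/8 kN, M_B = -33 kN·m

Load 1 — point force P=17 kN at a=12 m (b=L-a=4):
  R_A = Pb²(3a+b)/L³ = 17·4²·(3·12+4)/16³ = 85/32 kN
  M_A = Pab²/L² = 17·12·4²/16² = 51/4 kN·m
  R_B = Pa²(a+3b)/L³ = 17·12²·(12+3·4)/16³ = 459/32 kN
  M_B = -Pa²b/L² = -17·12²·4/16² = -153/4 kN·m
Load 2 — point force P=-10 kN at a=4 m (b=L-a=12):
  R_A = Pb²(3a+b)/L³ = (-10)·12²·(3·4+12)/16³ = -135/16 kN
  M_A = Pab²/L² = (-10)·4·12²/16² = -45/2 kN·m
  R_B = Pa²(a+3b)/L³ = (-10)·4²·(4+3·12)/16³ = -25/16 kN
  M_B = -Pa²b/L² = -(-10)·4²·12/16² = 15/2 kN·m
Load 3 — applied couple M₀=-9 kN·m at a=8 m (b=L-a=8):
  R_A = 6M₀ab/L³ = 6·(-9)·8·8/16³ = -27/32 kN
  M_A = M₀b(2a-b)/L² = (-9)·8·(2·8-8)/16² = -9/4 kN·m
  R_B = -6M₀ab/L³ = -6·(-9)·8·8/16³ = 27/32 kN
  M_B = M₀a(2b-a)/L² = (-9)·8·(2·8-8)/16² = -9/4 kN·m
Superposition: R_A = -53/8 kN, M_A = -12 kN·m, R_B = 109/8 kN, M_B = -33 kN·m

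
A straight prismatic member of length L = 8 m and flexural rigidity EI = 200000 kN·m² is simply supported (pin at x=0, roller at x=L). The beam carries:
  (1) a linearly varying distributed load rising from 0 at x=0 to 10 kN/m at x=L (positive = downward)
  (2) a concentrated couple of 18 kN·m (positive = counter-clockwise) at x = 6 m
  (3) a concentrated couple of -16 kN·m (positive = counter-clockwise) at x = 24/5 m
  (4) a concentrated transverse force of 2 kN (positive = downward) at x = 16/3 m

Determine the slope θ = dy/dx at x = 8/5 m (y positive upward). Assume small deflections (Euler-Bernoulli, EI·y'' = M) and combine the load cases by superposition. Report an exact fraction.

θ(8/5) = -1951787/4050000000 rad

Load 1 — triangular load w₀=10 kN/m (0→w₀ over full span):
  θ_1 = -w₀(7L⁴-30L²x²+15x⁴)/(360LEI) = -10·(7·8⁴-30·8²·(8/5)²+15·(8/5)⁴)/(360·8·200000) = -1456/3515625 rad
Load 2 — applied couple M₀=18 kN·m at a=6 m (b=L-a=2):
  θ_2 = (M₀x²/(2L)+C₁)/EI  [x≤a] with C₁=M₀(3b²-L²)/(6L)=-39/2 = (18·(8/5)²/(2·8)+(-39/2))/200000 = -831/10000000 rad
Load 3 — applied couple M₀=-16 kN·m at a=24/5 m (b=L-a=16/5):
  θ_3 = (M₀x²/(2L)+C₁)/EI  [x≤a] with C₁=M₀(3b²-L²)/(6L)=832/75 = ((-16)·(8/5)²/(2·8)+(832/75))/200000 = 2/46875 rad
Load 4 — point force P=2 kN at a=16/3 m (b=L-a=8/3):
  θ_4 = -Pb(L²-b²-3x²)/(6LEI)  [x≤a] = -2·(8/3)·(8²-(8/3)²-3·(8/5)²)/(6·8·200000) = -173/6328125 rad
Superposition: θ = Σ θ_i = -1951787/4050000000 rad ≈ -0.000482 rad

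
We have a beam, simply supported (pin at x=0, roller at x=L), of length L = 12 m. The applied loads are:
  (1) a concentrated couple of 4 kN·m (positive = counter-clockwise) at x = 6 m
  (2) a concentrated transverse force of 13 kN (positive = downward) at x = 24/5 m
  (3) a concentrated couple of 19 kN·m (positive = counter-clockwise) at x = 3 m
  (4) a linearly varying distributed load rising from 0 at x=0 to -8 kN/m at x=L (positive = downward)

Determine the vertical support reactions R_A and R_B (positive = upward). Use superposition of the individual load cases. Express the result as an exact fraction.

R_A = -377/60 kN, R_B = -1723/60 kN

Load 1 — applied couple M₀=4 kN·m at a=6 m (b=L-a=6):
  R_A = M₀/L = 4/12 = 1/3 kN
  R_B = -M₀/L = -4/12 = -1/3 kN
Load 2 — point force P=13 kN at a=24/5 m (b=L-a=36/5):
  R_A = Pb/L = 13·(36/5)/12 = 39/5 kN
  R_B = Pa/L = 13·(24/5)/12 = 26/5 kN
Load 3 — applied couple M₀=19 kN·m at a=3 m (b=L-a=9):
  R_A = M₀/L = 19/12 kN
  R_B = -M₀/L = -19/12 kN
Load 4 — triangular load w₀=-8 kN/m (0→w₀ over full span):
  R_A = w₀L/6 = (-8)·12/6 = -16 kN
  R_B = w₀L/3 = (-8)·12/3 = -32 kN
Superposition: R_A = -377/60 kN, R_B = -1723/60 kN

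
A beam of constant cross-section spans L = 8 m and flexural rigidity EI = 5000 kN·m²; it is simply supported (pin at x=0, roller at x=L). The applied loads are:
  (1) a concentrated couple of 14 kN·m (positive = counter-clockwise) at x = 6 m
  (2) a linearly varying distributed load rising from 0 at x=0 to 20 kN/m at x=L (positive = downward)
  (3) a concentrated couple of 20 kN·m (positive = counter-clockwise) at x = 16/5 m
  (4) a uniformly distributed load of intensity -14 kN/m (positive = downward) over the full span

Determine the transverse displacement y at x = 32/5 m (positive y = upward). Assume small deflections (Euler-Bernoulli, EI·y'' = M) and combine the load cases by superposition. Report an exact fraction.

Load 1 — applied couple M₀=14 kN·m at a=6 m (b=L-a=2):
  y_1 = (M₀x³/(6L)-M₀(x-a)²/2+C₁x)/EI  [x>a] with C₁=M₀(3b²-L²)/(6L)=-91/6 = (14·(32/5)³/(6·8)-14·((32/5)-6)²/2+(-91/6)·(32/5))/5000 = -679/156250 m
Load 2 — triangular load w₀=20 kN/m (0→w₀ over full span):
  y_2 = -w₀x(7L⁴-10L²x²+3x⁴)/(360LEI) = -20·(32/5)·(7·8⁴-10·8²·(32/5)²+3·(32/5)⁴)/(360·8·5000) = -130048/1953125 m
Load 3 — applied couple M₀=20 kN·m at a=16/5 m (b=L-a=24/5):
  y_3 = (M₀x³/(6L)-M₀(x-a)²/2+C₁x)/EI  [x>a] with C₁=M₀(3b²-L²)/(6L)=32/15 = (20·(32/5)³/(6·8)-20·((32/5)-(16/5))²/2+(32/15)·(32/5))/5000 = 64/15625 m
Load 4 — uniform load w=-14 kN/m over full span:
  y_4 = -wx(L³-2Lx²+x³)/(24EI) = -(-14)·(32/5)·(8³-2·8·(32/5)²+(32/5)³)/(24·5000) = 103936/1171875 m
Superposition: y = Σ y_i = 256147/11718750 m ≈ 0.021858 m

y(32/5) = 256147/11718750 m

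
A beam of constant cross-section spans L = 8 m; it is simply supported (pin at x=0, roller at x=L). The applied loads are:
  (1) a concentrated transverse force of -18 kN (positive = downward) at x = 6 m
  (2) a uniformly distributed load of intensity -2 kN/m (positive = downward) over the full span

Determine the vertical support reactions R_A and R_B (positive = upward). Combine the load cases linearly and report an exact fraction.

Load 1 — point force P=-18 kN at a=6 m (b=L-a=2):
  R_A = Pb/L = (-18)·2/8 = -9/2 kN
  R_B = Pa/L = (-18)·6/8 = -27/2 kN
Load 2 — uniform load w=-2 kN/m over full span:
  R_A = wL/2 = (-2)·8/2 = -8 kN
  R_B = wL/2 = (-2)·8/2 = -8 kN
Superposition: R_A = -25/2 kN, R_B = -43/2 kN

R_A = -25/2 kN, R_B = -43/2 kN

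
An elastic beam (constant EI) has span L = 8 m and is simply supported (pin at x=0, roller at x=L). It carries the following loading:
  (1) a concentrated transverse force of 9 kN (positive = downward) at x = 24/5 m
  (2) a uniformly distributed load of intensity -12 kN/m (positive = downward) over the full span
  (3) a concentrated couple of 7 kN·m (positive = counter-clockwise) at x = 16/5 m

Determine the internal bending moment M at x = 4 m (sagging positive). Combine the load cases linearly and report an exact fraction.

Load 1 — point force P=9 kN at a=24/5 m (b=L-a=16/5):
  M_1 = Pbx/L  [x≤a] = 9·(16/5)·4/8 = 72/5 kN·m
Load 2 — uniform load w=-12 kN/m over full span:
  M_2 = wx(L-x)/2 = (-12)·4·(8-4)/2 = -96 kN·m
Load 3 — applied couple M₀=7 kN·m at a=16/5 m (b=L-a=24/5):
  M_3 = M₀x/L - M₀  [x>a] = 7·4/8 - 7 = -7/2 kN·m
Superposition: M = Σ M_i = -851/10 kN·m ≈ -85.100000 kN·m

M(4) = -851/10 kN·m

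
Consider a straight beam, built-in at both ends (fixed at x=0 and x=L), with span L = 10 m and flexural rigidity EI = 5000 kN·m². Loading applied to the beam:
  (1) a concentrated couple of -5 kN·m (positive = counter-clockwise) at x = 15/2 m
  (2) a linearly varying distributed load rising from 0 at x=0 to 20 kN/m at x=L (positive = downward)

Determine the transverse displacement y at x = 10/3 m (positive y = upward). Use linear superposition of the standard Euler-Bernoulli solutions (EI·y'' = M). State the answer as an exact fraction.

Load 1 — applied couple M₀=-5 kN·m at a=15/2 m (b=L-a=5/2):
  y_1 = (R_Ax³/6 - M_Ax²/2)/EI  [x≤a] with R_A=-9/16, M_A=-25/16 = ((-9/16)·(10/3)³/6 - (-25/16)·(10/3)²/2)/5000 = 1/960 m
Load 2 — triangular load w₀=20 kN/m (0→w₀ over full span):
  y_2 = -w₀x²(L-x)²(x+2L)/(120LEI) = -20·(10/3)²·(10-(10/3))²·((10/3)+2·10)/(120·10·5000) = -28/729 m
Superposition: y = Σ y_i = -8717/233280 m ≈ -0.037367 m

y(10/3) = -8717/233280 m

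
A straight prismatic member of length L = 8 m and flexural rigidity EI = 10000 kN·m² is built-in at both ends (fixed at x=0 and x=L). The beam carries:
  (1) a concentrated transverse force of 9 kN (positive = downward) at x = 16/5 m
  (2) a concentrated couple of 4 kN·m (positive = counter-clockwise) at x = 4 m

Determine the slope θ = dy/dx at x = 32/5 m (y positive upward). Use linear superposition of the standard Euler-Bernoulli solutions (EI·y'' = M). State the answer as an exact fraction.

Load 1 — point force P=9 kN at a=16/5 m (b=L-a=24/5):
  θ_1 = Pa²(L-x)(2bL-(3b+a)(L-x))/(2L³EI)  [x>a] = 9·(16/5)²·(8-(32/5))·(2·(24/5)·8-(3·(24/5)+(16/5))·(8-(32/5)))/(2·8³·10000) = 1368/1953125 rad
Load 2 — applied couple M₀=4 kN·m at a=4 m (b=L-a=4):
  θ_2 = (R_Ax²/2 - M_Ax - M₀(x-a))/EI  [x>a] with R_A=3/4, M_A=1 = ((3/4)·(32/5)²/2 - 1·(32/5) - 4·((32/5)-4))/10000 = -1/15625 rad
Superposition: θ = Σ θ_i = 1243/1953125 rad ≈ 0.000636 rad

θ(32/5) = 1243/1953125 rad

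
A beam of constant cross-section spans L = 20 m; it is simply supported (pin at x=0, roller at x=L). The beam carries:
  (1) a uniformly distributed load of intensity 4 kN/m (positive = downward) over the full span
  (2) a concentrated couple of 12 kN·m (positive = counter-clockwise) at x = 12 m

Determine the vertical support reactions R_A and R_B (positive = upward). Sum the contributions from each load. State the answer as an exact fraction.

Load 1 — uniform load w=4 kN/m over full span:
  R_A = wL/2 = 4·20/2 = 40 kN
  R_B = wL/2 = 4·20/2 = 40 kN
Load 2 — applied couple M₀=12 kN·m at a=12 m (b=L-a=8):
  R_A = M₀/L = 12/20 = 3/5 kN
  R_B = -M₀/L = -12/20 = -3/5 kN
Superposition: R_A = 203/5 kN, R_B = 197/5 kN

R_A = 203/5 kN, R_B = 197/5 kN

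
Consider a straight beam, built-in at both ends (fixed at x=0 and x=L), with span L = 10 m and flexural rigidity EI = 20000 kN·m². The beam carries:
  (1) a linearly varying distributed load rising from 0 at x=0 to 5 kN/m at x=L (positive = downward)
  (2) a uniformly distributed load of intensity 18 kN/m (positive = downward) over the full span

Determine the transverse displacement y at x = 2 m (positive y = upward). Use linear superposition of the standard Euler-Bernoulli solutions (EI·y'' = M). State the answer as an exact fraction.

Load 1 — triangular load w₀=5 kN/m (0→w₀ over full span):
  y_1 = -w₀x²(L-x)²(x+2L)/(120LEI) = -5·2²·(10-2)²·(2+2·10)/(120·10·20000) = -11/9375 m
Load 2 — uniform load w=18 kN/m over full span:
  y_2 = -wx²(L-x)²/(24EI) = -18·2²·(10-2)²/(24·20000) = -6/625 m
Superposition: y = Σ y_i = -101/9375 m ≈ -0.010773 m

y(2) = -101/9375 m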